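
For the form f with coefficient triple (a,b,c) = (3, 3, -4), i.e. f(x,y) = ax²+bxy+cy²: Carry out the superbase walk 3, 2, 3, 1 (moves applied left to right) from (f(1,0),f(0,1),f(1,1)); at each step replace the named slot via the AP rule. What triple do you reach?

start (3,-4,2) = (f(1,0),f(0,1),f(1,1))
replace slot 3: 2·(3+(-4)) − 2 = -4 → (3,-4,-4)
replace slot 2: 2·(3+(-4)) − (-4) = 2 → (3,2,-4)
replace slot 3: 2·(3+2) − (-4) = 14 → (3,2,14)
replace slot 1: 2·(2+14) − 3 = 29 → (29,2,14)

29,2,14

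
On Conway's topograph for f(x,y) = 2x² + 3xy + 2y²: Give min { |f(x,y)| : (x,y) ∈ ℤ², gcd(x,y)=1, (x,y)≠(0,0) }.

translate: b→-1 (≡3 mod 4), so (2,3,2)→(2,-1,1)
flip: (2,-1,1)→(1,1,2)
reduced (well bottom): (1,1,2) with a≤c, −a<b≤a
well minimum = a = 1

1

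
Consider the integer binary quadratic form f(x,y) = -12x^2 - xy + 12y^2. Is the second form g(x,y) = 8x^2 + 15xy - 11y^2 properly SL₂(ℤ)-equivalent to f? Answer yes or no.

D₁ = 577, D₂ = 577
river cycle of f (length 6): (12, 1, -12), (-12, 23, 1), (1, 23, -12), (-12, 1, 12), (12, 23, -1), (-1, 23, 12)
river cycle of g (length 10): (-11, 7, 12), (12, 17, -6), (-6, 19, 9), (9, 17, -8), (-8, 15, 11), (11, 7, -12), (-12, 17, 6), (6, 19, -9), (-9, 17, 8), (8, 15, -11)
cycles differ ⇒ inequivalent

no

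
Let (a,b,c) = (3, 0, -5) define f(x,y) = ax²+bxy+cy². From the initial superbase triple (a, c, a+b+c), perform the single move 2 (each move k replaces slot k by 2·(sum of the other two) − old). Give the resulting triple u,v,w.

start (3,-5,-2) = (f(1,0),f(0,1),f(1,1))
replace slot 2: 2·(3+(-2)) − (-5) = 7 → (3,7,-2)

3,7,-2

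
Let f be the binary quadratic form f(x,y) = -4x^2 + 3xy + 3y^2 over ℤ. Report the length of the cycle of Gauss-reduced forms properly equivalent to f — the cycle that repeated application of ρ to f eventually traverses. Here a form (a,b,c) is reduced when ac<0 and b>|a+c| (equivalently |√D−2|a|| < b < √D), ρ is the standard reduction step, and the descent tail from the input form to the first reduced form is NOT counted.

D = 57, ⌊√D⌋ = 7
river: ρ → (3,3,-4)
river: ρ → (-4,5,2)
river: ρ → (2,7,-1)
river: ρ → (-1,7,2)
river: ρ → (2,5,-4)
river: ρ → (-4,3,3)
ρ-cycle length = 6 (tail of 0 descent steps not counted)

6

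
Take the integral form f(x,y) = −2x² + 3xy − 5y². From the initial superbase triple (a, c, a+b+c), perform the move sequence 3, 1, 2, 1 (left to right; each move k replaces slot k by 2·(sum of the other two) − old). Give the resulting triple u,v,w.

start (-2,-5,-4) = (f(1,0),f(0,1),f(1,1))
replace slot 3: 2·((-2)+(-5)) − (-4) = -10 → (-2,-5,-10)
replace slot 1: 2·((-5)+(-10)) − (-2) = -28 → (-28,-5,-10)
replace slot 2: 2·((-28)+(-10)) − (-5) = -71 → (-28,-71,-10)
replace slot 1: 2·((-71)+(-10)) − (-28) = -134 → (-134,-71,-10)

-134,-71,-10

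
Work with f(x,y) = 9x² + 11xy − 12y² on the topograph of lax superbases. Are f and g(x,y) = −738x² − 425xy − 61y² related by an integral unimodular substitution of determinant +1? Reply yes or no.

D₁ = 553, D₂ = 553
river cycle of f (length 26): (-12, 13, 8), (8, 19, -6), (-6, 17, 11), (11, 5, -12), (-12, 19, 4), (4, 21, -7), (-7, 21, 4), (4, 19, -12), (-12, 5, 11), (11, 17, -6), … (16 more)
river cycle of g (length 26): (-12, 13, 8), (8, 19, -6), (-6, 17, 11), (11, 5, -12), (-12, 19, 4), (4, 21, -7), (-7, 21, 4), (4, 19, -12), (-12, 5, 11), (11, 17, -6), … (16 more)
cycles coincide ⇒ equivalent

yes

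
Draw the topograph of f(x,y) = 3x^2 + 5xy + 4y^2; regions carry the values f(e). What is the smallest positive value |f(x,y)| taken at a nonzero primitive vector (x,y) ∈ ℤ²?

translate: b→-1 (≡5 mod 6), so (3,5,4)→(3,-1,2)
flip: (3,-1,2)→(2,1,3)
reduced (well bottom): (2,1,3) with a≤c, −a<b≤a
well minimum = a = 2

2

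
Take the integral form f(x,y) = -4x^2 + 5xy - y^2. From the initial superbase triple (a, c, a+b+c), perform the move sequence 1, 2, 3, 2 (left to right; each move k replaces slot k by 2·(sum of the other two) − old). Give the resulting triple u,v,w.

start (-4,-1,0) = (f(1,0),f(0,1),f(1,1))
replace slot 1: 2·((-1)+0) − (-4) = 2 → (2,-1,0)
replace slot 2: 2·(2+0) − (-1) = 5 → (2,5,0)
replace slot 3: 2·(2+5) − 0 = 14 → (2,5,14)
replace slot 2: 2·(2+14) − 5 = 27 → (2,27,14)

2,27,14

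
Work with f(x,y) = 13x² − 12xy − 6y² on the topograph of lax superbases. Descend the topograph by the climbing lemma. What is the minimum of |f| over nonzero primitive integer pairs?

descent: ρ → (-6,12,13)  [lands on river]
river: ρ → (13,14,-5)
river: ρ → (-5,16,10)
river: ρ → (10,4,-11)
river: ρ → (-11,18,3)
river: ρ → (3,18,-11)
river: ρ → (-11,4,10)
river: ρ → (10,16,-5)
river: ρ → (-5,14,13)
river: ρ → (13,12,-6)
closes: descent 1, river 10
min |a| on river = 3

3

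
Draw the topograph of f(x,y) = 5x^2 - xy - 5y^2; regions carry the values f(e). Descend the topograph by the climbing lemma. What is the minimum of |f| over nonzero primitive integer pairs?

descent: ρ → (-5,1,5)  [lands on river]
river: ρ → (5,9,-1)
river: ρ → (-1,9,5)
river: ρ → (5,1,-5)
river: ρ → (-5,9,1)
river: ρ → (1,9,-5)
closes: descent 1, river 6
min |a| on river = 1

1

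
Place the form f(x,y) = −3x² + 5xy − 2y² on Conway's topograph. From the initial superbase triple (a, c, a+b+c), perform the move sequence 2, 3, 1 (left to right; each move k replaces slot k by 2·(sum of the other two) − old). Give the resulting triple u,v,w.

start (-3,-2,0) = (f(1,0),f(0,1),f(1,1))
replace slot 2: 2·((-3)+0) − (-2) = -4 → (-3,-4,0)
replace slot 3: 2·((-3)+(-4)) − 0 = -14 → (-3,-4,-14)
replace slot 1: 2·((-4)+(-14)) − (-3) = -33 → (-33,-4,-14)

-33,-4,-14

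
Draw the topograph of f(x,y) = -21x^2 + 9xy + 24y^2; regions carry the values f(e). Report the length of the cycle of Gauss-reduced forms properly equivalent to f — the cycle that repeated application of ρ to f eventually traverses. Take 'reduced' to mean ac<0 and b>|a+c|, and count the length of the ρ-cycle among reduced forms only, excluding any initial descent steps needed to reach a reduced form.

D = 2097, ⌊√D⌋ = 45
river: ρ → (24,39,-6)
river: ρ → (-6,45,3)
river: ρ → (3,45,-6)
river: ρ → (-6,39,24)
river: ρ → (24,9,-21)
river: ρ → (-21,33,12)
river: ρ → (12,39,-12)
river: ρ → (-12,33,21)
river: ρ → (21,9,-24)
river: ρ → (-24,39,6)
river: ρ → (6,45,-3)
river: ρ → (-3,45,6)
river: ρ → (6,39,-24)
river: ρ → (-24,9,21)
river: ρ → (21,33,-12)
river: ρ → (-12,39,12)
river: ρ → (12,33,-21)
river: ρ → (-21,9,24)
ρ-cycle length = 18 (tail of 0 descent steps not counted)

18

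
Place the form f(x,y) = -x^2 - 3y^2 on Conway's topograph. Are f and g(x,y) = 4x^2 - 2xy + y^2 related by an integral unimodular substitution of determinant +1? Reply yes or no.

D₁ = -12, D₂ = -12
f is negative-definite; reduce −f:
−f: reduced (well bottom): (1,0,3) with a≤c, −a<b≤a
flip sign back: reduced form of f is (-1,0,-3)
g: flip: (4,-2,1)→(1,2,4)
g: translate: b→0 (≡2 mod 2), so (1,2,4)→(1,0,3)
g: reduced (well bottom): (1,0,3) with a≤c, −a<b≤a
reduced forms (-1, 0, -3) vs (1, 0, 3) ⇒ inequivalent

no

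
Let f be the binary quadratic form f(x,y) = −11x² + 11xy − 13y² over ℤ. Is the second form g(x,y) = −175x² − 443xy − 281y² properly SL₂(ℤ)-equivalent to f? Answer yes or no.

D₁ = -451, D₂ = -451
f is negative-definite; reduce −f:
−f: translate: b→11 (≡-11 mod 22), so (11,-11,13)→(11,11,13)
−f: reduced (well bottom): (11,11,13) with a≤c, −a<b≤a
flip sign back: reduced form of f is (-11,-11,-13)
g is negative-definite; reduce −g:
−g: translate: b→93 (≡443 mod 350), so (175,443,281)→(175,93,13)
−g: flip: (175,93,13)→(13,-93,175)
−g: translate: b→11 (≡-93 mod 26), so (13,-93,175)→(13,11,11)
−g: flip: (13,11,11)→(11,-11,13)
−g: translate: b→11 (≡-11 mod 22), so (11,-11,13)→(11,11,13)
−g: reduced (well bottom): (11,11,13) with a≤c, −a<b≤a
flip sign back: reduced form of g is (-11,-11,-13)
reduced forms (-11, -11, -13) vs (-11, -11, -13) ⇒ equivalent

yes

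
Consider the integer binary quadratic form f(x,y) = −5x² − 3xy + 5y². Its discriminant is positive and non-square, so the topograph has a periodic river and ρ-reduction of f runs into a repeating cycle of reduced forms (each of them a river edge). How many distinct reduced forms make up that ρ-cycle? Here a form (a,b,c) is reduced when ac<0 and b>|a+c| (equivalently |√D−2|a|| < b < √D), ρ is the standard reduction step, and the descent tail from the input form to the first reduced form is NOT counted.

D = 109, ⌊√D⌋ = 10
descent: ρ → (5,3,-5)  [lands on river]
river: ρ → (-5,7,3)
river: ρ → (3,5,-7)
river: ρ → (-7,9,1)
river: ρ → (1,9,-7)
river: ρ → (-7,5,3)
river: ρ → (3,7,-5)
river: ρ → (-5,3,5)
river: ρ → (5,7,-3)
river: ρ → (-3,5,7)
river: ρ → (7,9,-1)
river: ρ → (-1,9,7)
river: ρ → (7,5,-3)
river: ρ → (-3,7,5)
ρ-cycle length = 14 (tail of 1 descent step not counted)

14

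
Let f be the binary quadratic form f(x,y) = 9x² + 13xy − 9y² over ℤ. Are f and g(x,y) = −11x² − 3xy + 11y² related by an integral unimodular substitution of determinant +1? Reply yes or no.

D₁ = 493, D₂ = 493
river cycle of f (length 10): (-9, 5, 13), (13, 21, -1), (-1, 21, 13), (13, 5, -9), (-9, 13, 9), (9, 5, -13), (-13, 21, 1), (1, 21, -13), (-13, 5, 9), (9, 13, -9)
river cycle of g (length 10): (11, 3, -11), (-11, 19, 3), (3, 17, -17), (-17, 17, 3), (3, 19, -11), (-11, 3, 11), (11, 19, -3), (-3, 17, 17), (17, 17, -3), (-3, 19, 11)
cycles differ ⇒ inequivalent

no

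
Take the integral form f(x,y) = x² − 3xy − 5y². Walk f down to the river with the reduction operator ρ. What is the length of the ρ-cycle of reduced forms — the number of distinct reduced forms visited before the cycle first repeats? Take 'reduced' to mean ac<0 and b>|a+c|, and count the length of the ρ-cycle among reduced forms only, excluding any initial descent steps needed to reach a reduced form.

D = 29, ⌊√D⌋ = 5
descent: ρ → (-5,3,1)
descent: ρ → (1,5,-1)  [lands on river]
river: ρ → (-1,5,1)
ρ-cycle length = 2 (tail of 2 descent steps not counted)

2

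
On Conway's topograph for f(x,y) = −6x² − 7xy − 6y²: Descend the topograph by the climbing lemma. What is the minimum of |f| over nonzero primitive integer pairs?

translate: b→-5 (≡7 mod 12), so (6,7,6)→(6,-5,5)
flip: (6,-5,5)→(5,5,6)
reduced (well bottom): (5,5,6) with a≤c, −a<b≤a
well minimum |f| = |-5| = 5 (negative-definite)

5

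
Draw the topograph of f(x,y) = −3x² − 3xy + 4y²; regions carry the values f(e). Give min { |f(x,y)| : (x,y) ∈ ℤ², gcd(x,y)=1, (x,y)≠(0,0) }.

descent: ρ → (4,3,-3)  [lands on river]
river: ρ → (-3,3,4)
river: ρ → (4,5,-2)
river: ρ → (-2,7,1)
river: ρ → (1,7,-2)
river: ρ → (-2,5,4)
closes: descent 1, river 6
min |a| on river = 1

1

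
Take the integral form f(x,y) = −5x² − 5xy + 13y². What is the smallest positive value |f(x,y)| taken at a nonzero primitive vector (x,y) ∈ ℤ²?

descent: ρ → (13,5,-5)
descent: ρ → (-5,15,3)  [lands on river]
river: ρ → (3,15,-5)
closes: descent 2, river 2
min |a| on river = 3

3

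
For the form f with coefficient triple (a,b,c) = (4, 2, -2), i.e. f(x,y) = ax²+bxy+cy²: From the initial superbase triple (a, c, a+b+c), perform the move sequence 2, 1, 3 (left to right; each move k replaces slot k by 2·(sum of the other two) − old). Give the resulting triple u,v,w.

start (4,-2,4) = (f(1,0),f(0,1),f(1,1))
replace slot 2: 2·(4+4) − (-2) = 18 → (4,18,4)
replace slot 1: 2·(18+4) − 4 = 40 → (40,18,4)
replace slot 3: 2·(40+18) − 4 = 112 → (40,18,112)

40,18,112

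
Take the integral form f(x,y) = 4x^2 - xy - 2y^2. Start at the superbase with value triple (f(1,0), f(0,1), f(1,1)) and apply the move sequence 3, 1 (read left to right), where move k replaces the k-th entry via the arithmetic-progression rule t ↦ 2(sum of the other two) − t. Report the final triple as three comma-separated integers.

start (4,-2,1) = (f(1,0),f(0,1),f(1,1))
replace slot 3: 2·(4+(-2)) − 1 = 3 → (4,-2,3)
replace slot 1: 2·((-2)+3) − 4 = -2 → (-2,-2,3)

-2,-2,3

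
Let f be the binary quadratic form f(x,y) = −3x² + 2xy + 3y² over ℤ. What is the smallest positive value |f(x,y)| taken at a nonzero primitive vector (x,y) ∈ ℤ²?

river: ρ → (3,4,-2)
river: ρ → (-2,4,3)
river: ρ → (3,2,-3)
river: ρ → (-3,4,2)
river: ρ → (2,4,-3)
river: ρ → (-3,2,3)
closes: descent 0, river 6
min |a| on river = 2

2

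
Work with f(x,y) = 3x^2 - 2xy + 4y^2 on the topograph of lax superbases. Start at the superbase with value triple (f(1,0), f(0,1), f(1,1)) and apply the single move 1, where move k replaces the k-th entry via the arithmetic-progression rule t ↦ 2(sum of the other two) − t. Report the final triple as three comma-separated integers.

start (3,4,5) = (f(1,0),f(0,1),f(1,1))
replace slot 1: 2·(4+5) − 3 = 15 → (15,4,5)

15,4,5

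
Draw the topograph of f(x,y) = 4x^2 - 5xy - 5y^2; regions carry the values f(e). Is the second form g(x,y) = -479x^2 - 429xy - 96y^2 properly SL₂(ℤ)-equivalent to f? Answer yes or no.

D₁ = 105, D₂ = 105
river cycle of f (length 6): (-5, 5, 4), (4, 3, -6), (-6, 9, 1), (1, 9, -6), (-6, 3, 4), (4, 5, -5)
river cycle of g (length 6): (-5, 5, 4), (4, 3, -6), (-6, 9, 1), (1, 9, -6), (-6, 3, 4), (4, 5, -5)
cycles coincide ⇒ equivalent

yes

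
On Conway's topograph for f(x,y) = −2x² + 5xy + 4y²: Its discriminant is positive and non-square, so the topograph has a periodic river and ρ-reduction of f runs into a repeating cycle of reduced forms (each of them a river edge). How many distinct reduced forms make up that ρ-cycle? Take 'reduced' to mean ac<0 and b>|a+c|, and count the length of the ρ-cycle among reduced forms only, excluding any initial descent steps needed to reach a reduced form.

D = 57, ⌊√D⌋ = 7
river: ρ → (4,3,-3)
river: ρ → (-3,3,4)
river: ρ → (4,5,-2)
river: ρ → (-2,7,1)
river: ρ → (1,7,-2)
river: ρ → (-2,5,4)
ρ-cycle length = 6 (tail of 0 descent steps not counted)

6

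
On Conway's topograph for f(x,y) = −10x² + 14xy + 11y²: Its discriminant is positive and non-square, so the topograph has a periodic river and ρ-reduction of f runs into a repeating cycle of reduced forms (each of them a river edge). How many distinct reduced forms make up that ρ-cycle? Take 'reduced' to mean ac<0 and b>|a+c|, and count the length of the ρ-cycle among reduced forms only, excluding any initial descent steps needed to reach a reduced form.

D = 636, ⌊√D⌋ = 25
river: ρ → (11,8,-13)
river: ρ → (-13,18,6)
river: ρ → (6,18,-13)
river: ρ → (-13,8,11)
river: ρ → (11,14,-10)
river: ρ → (-10,6,15)
river: ρ → (15,24,-1)
river: ρ → (-1,24,15)
river: ρ → (15,6,-10)
river: ρ → (-10,14,11)
ρ-cycle length = 10 (tail of 0 descent steps not counted)

10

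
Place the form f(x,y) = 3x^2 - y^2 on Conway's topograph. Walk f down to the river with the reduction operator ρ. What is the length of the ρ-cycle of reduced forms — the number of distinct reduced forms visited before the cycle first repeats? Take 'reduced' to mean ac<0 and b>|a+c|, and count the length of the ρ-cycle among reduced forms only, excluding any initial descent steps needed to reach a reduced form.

D = 12, ⌊√D⌋ = 3
descent: ρ → (-1,2,2)  [lands on river]
river: ρ → (2,2,-1)
ρ-cycle length = 2 (tail of 1 descent step not counted)

2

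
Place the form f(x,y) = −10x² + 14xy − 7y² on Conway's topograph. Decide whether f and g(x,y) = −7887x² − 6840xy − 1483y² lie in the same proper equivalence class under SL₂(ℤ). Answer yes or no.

D₁ = -84, D₂ = -84
f is negative-definite; reduce −f:
−f: translate: b→6 (≡-14 mod 20), so (10,-14,7)→(10,6,3)
−f: flip: (10,6,3)→(3,-6,10)
−f: translate: b→0 (≡-6 mod 6), so (3,-6,10)→(3,0,7)
−f: reduced (well bottom): (3,0,7) with a≤c, −a<b≤a
flip sign back: reduced form of f is (-3,0,-7)
g is negative-definite; reduce −g:
−g: flip: (7887,6840,1483)→(1483,-6840,7887)
−g: translate: b→-908 (≡-6840 mod 2966), so (1483,-6840,7887)→(1483,-908,139)
−g: flip: (1483,-908,139)→(139,908,1483)
−g: translate: b→74 (≡908 mod 278), so (139,908,1483)→(139,74,10)
−g: flip: (139,74,10)→(10,-74,139)
−g: translate: b→6 (≡-74 mod 20), so (10,-74,139)→(10,6,3)
−g: flip: (10,6,3)→(3,-6,10)
−g: translate: b→0 (≡-6 mod 6), so (3,-6,10)→(3,0,7)
−g: reduced (well bottom): (3,0,7) with a≤c, −a<b≤a
flip sign back: reduced form of g is (-3,0,-7)
reduced forms (-3, 0, -7) vs (-3, 0, -7) ⇒ equivalent

yes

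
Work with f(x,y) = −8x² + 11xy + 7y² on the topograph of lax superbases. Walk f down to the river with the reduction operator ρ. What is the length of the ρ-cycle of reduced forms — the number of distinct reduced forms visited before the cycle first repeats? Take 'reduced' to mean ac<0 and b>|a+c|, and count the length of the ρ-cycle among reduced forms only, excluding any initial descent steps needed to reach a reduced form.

D = 345, ⌊√D⌋ = 18
river: ρ → (7,17,-2)
river: ρ → (-2,15,15)
river: ρ → (15,15,-2)
river: ρ → (-2,17,7)
river: ρ → (7,11,-8)
river: ρ → (-8,5,10)
river: ρ → (10,15,-3)
river: ρ → (-3,15,10)
river: ρ → (10,5,-8)
river: ρ → (-8,11,7)
ρ-cycle length = 10 (tail of 0 descent steps not counted)

10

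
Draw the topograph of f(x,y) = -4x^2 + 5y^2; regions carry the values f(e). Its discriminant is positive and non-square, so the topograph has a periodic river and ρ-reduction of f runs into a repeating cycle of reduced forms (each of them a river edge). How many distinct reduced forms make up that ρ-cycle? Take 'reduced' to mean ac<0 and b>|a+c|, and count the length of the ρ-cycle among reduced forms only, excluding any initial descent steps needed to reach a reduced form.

D = 80, ⌊√D⌋ = 8
descent: ρ → (5,0,-4)
descent: ρ → (-4,8,1)  [lands on river]
river: ρ → (1,8,-4)
ρ-cycle length = 2 (tail of 2 descent steps not counted)

2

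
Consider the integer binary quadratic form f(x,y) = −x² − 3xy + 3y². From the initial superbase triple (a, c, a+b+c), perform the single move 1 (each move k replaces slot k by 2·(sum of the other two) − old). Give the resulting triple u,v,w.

start (-1,3,-1) = (f(1,0),f(0,1),f(1,1))
replace slot 1: 2·(3+(-1)) − (-1) = 5 → (5,3,-1)

5,3,-1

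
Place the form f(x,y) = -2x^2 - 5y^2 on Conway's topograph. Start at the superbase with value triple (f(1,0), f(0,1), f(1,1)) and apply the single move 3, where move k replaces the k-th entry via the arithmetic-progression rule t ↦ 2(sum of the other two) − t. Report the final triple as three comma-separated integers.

start (-2,-5,-7) = (f(1,0),f(0,1),f(1,1))
replace slot 3: 2·((-2)+(-5)) − (-7) = -7 → (-2,-5,-7)

-2,-5,-7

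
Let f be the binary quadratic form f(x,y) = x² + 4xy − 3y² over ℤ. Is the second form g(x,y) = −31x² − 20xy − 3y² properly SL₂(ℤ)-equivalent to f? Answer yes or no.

D₁ = 28, D₂ = 28
river cycle of f (length 4): (-3, 2, 2), (2, 2, -3), (-3, 4, 1), (1, 4, -3)
river cycle of g (length 4): (-3, 2, 2), (2, 2, -3), (-3, 4, 1), (1, 4, -3)
cycles coincide ⇒ equivalent

yes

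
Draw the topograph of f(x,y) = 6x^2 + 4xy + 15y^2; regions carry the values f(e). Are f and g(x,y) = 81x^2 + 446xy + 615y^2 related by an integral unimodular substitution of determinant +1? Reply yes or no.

D₁ = -344, D₂ = -344
f: reduced (well bottom): (6,4,15) with a≤c, −a<b≤a
g: translate: b→-40 (≡446 mod 162), so (81,446,615)→(81,-40,6)
g: flip: (81,-40,6)→(6,40,81)
g: translate: b→4 (≡40 mod 12), so (6,40,81)→(6,4,15)
g: reduced (well bottom): (6,4,15) with a≤c, −a<b≤a
reduced forms (6, 4, 15) vs (6, 4, 15) ⇒ equivalent

yes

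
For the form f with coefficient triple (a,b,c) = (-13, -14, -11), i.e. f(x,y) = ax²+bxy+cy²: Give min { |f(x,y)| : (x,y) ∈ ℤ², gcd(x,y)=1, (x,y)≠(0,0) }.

translate: b→-12 (≡14 mod 26), so (13,14,11)→(13,-12,10)
flip: (13,-12,10)→(10,12,13)
translate: b→-8 (≡12 mod 20), so (10,12,13)→(10,-8,11)
reduced (well bottom): (10,-8,11) with a≤c, −a<b≤a
well minimum |f| = |-10| = 10 (negative-definite)

10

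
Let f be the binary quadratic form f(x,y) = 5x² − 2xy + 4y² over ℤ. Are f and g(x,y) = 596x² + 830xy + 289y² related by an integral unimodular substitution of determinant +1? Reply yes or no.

D₁ = -76, D₂ = -76
f: flip: (5,-2,4)→(4,2,5)
f: reduced (well bottom): (4,2,5) with a≤c, −a<b≤a
g: translate: b→-362 (≡830 mod 1192), so (596,830,289)→(596,-362,55)
g: flip: (596,-362,55)→(55,362,596)
g: translate: b→32 (≡362 mod 110), so (55,362,596)→(55,32,5)
g: flip: (55,32,5)→(5,-32,55)
g: translate: b→-2 (≡-32 mod 10), so (5,-32,55)→(5,-2,4)
g: flip: (5,-2,4)→(4,2,5)
g: reduced (well bottom): (4,2,5) with a≤c, −a<b≤a
reduced forms (4, 2, 5) vs (4, 2, 5) ⇒ equivalent

yes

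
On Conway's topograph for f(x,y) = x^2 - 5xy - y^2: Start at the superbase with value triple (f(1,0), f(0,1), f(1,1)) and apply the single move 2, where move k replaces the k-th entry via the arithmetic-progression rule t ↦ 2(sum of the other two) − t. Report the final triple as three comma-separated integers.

start (1,-1,-5) = (f(1,0),f(0,1),f(1,1))
replace slot 2: 2·(1+(-5)) − (-1) = -7 → (1,-7,-5)

1,-7,-5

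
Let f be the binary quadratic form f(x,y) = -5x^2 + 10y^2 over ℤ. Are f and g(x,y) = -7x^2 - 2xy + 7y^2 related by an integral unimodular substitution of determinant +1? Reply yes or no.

D₁ = 200, D₂ = 200
river cycle of f (length 2): (-5, 10, 5), (5, 10, -5)
river cycle of g (length 6): (7, 2, -7), (-7, 12, 2), (2, 12, -7), (-7, 2, 7), (7, 12, -2), (-2, 12, 7)
cycles differ ⇒ inequivalent

no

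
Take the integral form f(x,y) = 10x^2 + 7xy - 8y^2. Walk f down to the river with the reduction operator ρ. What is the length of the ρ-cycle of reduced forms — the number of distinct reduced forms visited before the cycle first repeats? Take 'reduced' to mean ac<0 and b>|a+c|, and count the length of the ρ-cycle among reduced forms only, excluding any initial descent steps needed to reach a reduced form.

D = 369, ⌊√D⌋ = 19
river: ρ → (-8,9,9)
river: ρ → (9,9,-8)
river: ρ → (-8,7,10)
river: ρ → (10,13,-5)
river: ρ → (-5,17,4)
river: ρ → (4,15,-9)
river: ρ → (-9,3,10)
river: ρ → (10,17,-2)
river: ρ → (-2,19,1)
river: ρ → (1,19,-2)
river: ρ → (-2,17,10)
river: ρ → (10,3,-9)
river: ρ → (-9,15,4)
river: ρ → (4,17,-5)
river: ρ → (-5,13,10)
river: ρ → (10,7,-8)
ρ-cycle length = 16 (tail of 0 descent steps not counted)

16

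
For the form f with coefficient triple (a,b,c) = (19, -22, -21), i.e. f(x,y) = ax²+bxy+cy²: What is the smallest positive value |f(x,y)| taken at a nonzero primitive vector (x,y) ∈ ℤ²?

descent: ρ → (-21,22,19)  [lands on river]
river: ρ → (19,16,-24)
river: ρ → (-24,32,11)
river: ρ → (11,34,-21)
river: ρ → (-21,8,24)
river: ρ → (24,40,-5)
river: ρ → (-5,40,24)
river: ρ → (24,8,-21)
river: ρ → (-21,34,11)
river: ρ → (11,32,-24)
river: ρ → (-24,16,19)
river: ρ → (19,22,-21)
river: ρ → (-21,20,20)
river: ρ → (20,20,-21)
closes: descent 1, river 14
min |a| on river = 5

5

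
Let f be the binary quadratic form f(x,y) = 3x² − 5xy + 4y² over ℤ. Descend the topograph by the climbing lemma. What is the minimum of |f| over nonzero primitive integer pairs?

translate: b→1 (≡-5 mod 6), so (3,-5,4)→(3,1,2)
flip: (3,1,2)→(2,-1,3)
reduced (well bottom): (2,-1,3) with a≤c, −a<b≤a
well minimum = a = 2

2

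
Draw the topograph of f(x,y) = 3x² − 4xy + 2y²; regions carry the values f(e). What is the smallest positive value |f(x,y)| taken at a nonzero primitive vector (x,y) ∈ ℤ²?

translate: b→2 (≡-4 mod 6), so (3,-4,2)→(3,2,1)
flip: (3,2,1)→(1,-2,3)
translate: b→0 (≡-2 mod 2), so (1,-2,3)→(1,0,2)
reduced (well bottom): (1,0,2) with a≤c, −a<b≤a
well minimum = a = 1

1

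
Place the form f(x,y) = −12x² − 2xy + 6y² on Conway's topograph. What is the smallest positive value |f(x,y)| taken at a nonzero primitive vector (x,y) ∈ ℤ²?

descent: ρ → (6,14,-4)  [lands on river]
river: ρ → (-4,10,12)
river: ρ → (12,14,-2)
river: ρ → (-2,14,12)
river: ρ → (12,10,-4)
river: ρ → (-4,14,6)
river: ρ → (6,10,-8)
river: ρ → (-8,6,8)
river: ρ → (8,10,-6)
river: ρ → (-6,14,4)
river: ρ → (4,10,-12)
river: ρ → (-12,14,2)
river: ρ → (2,14,-12)
river: ρ → (-12,10,4)
river: ρ → (4,14,-6)
river: ρ → (-6,10,8)
river: ρ → (8,6,-8)
river: ρ → (-8,10,6)
closes: descent 1, river 18
min |a| on river = 2

2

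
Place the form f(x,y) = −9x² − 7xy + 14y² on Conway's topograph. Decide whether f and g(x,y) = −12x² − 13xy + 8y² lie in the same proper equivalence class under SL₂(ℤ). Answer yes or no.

D₁ = 553, D₂ = 553
river cycle of f (length 26): (14, 7, -9), (-9, 11, 12), (12, 13, -8), (-8, 19, 6), (6, 17, -11), (-11, 5, 12), (12, 19, -4), (-4, 21, 7), (7, 21, -4), (-4, 19, 12), … (16 more)
river cycle of g (length 26): (8, 13, -12), (-12, 11, 9), (9, 7, -14), (-14, 21, 2), (2, 23, -3), (-3, 19, 16), (16, 13, -6), (-6, 23, 1), (1, 23, -6), (-6, 13, 16), … (16 more)
cycles differ ⇒ inequivalent

no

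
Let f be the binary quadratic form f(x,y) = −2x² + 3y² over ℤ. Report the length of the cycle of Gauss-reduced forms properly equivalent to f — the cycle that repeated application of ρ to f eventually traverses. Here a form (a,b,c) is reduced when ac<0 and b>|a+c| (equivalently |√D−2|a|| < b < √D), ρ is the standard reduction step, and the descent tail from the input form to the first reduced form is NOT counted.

D = 24, ⌊√D⌋ = 4
descent: ρ → (3,0,-2)
descent: ρ → (-2,4,1)  [lands on river]
river: ρ → (1,4,-2)
ρ-cycle length = 2 (tail of 2 descent steps not counted)

2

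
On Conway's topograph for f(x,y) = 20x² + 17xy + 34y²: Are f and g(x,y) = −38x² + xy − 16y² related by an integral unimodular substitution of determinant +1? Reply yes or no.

D₁ = -2431, D₂ = -2431
f: reduced (well bottom): (20,17,34) with a≤c, −a<b≤a
g is negative-definite; reduce −g:
−g: flip: (38,-1,16)→(16,1,38)
−g: reduced (well bottom): (16,1,38) with a≤c, −a<b≤a
flip sign back: reduced form of g is (-16,-1,-38)
reduced forms (20, 17, 34) vs (-16, -1, -38) ⇒ inequivalent

no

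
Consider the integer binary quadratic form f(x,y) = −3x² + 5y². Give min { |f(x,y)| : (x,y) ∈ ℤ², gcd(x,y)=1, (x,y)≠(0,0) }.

descent: ρ → (5,0,-3)
descent: ρ → (-3,6,2)  [lands on river]
river: ρ → (2,6,-3)
closes: descent 2, river 2
min |a| on river = 2

2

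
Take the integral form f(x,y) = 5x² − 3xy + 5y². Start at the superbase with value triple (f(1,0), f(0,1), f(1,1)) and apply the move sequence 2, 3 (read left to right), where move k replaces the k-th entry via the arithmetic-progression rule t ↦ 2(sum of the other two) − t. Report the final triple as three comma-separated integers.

start (5,5,7) = (f(1,0),f(0,1),f(1,1))
replace slot 2: 2·(5+7) − 5 = 19 → (5,19,7)
replace slot 3: 2·(5+19) − 7 = 41 → (5,19,41)

5,19,41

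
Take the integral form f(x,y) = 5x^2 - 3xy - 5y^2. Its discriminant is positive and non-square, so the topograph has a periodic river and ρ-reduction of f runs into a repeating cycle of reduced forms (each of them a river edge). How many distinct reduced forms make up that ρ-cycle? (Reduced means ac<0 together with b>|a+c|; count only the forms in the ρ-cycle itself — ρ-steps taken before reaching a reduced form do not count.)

D = 109, ⌊√D⌋ = 10
descent: ρ → (-5,3,5)  [lands on river]
river: ρ → (5,7,-3)
river: ρ → (-3,5,7)
river: ρ → (7,9,-1)
river: ρ → (-1,9,7)
river: ρ → (7,5,-3)
river: ρ → (-3,7,5)
river: ρ → (5,3,-5)
river: ρ → (-5,7,3)
river: ρ → (3,5,-7)
river: ρ → (-7,9,1)
river: ρ → (1,9,-7)
river: ρ → (-7,5,3)
river: ρ → (3,7,-5)
ρ-cycle length = 14 (tail of 1 descent step not counted)

14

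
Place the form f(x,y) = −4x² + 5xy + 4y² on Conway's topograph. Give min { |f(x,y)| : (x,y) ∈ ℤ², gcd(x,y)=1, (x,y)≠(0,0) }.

river: ρ → (4,3,-5)
river: ρ → (-5,7,2)
river: ρ → (2,9,-1)
river: ρ → (-1,9,2)
river: ρ → (2,7,-5)
river: ρ → (-5,3,4)
river: ρ → (4,5,-4)
river: ρ → (-4,3,5)
river: ρ → (5,7,-2)
river: ρ → (-2,9,1)
river: ρ → (1,9,-2)
river: ρ → (-2,7,5)
river: ρ → (5,3,-4)
river: ρ → (-4,5,4)
closes: descent 0, river 14
min |a| on river = 1

1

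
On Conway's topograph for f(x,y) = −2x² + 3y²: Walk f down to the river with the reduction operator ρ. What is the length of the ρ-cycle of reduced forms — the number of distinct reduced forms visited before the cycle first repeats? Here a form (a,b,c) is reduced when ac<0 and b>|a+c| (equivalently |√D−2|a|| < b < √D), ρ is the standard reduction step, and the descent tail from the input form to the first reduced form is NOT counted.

D = 24, ⌊√D⌋ = 4
descent: ρ → (3,0,-2)
descent: ρ → (-2,4,1)  [lands on river]
river: ρ → (1,4,-2)
ρ-cycle length = 2 (tail of 2 descent steps not counted)

2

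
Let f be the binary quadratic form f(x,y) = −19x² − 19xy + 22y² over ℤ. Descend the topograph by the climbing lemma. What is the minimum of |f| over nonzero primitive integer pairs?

descent: ρ → (22,19,-19)  [lands on river]
river: ρ → (-19,19,22)
river: ρ → (22,25,-16)
river: ρ → (-16,39,8)
river: ρ → (8,41,-11)
river: ρ → (-11,25,32)
river: ρ → (32,39,-4)
river: ρ → (-4,41,22)
river: ρ → (22,3,-23)
river: ρ → (-23,43,2)
river: ρ → (2,45,-1)
river: ρ → (-1,45,2)
river: ρ → (2,43,-23)
river: ρ → (-23,3,22)
river: ρ → (22,41,-4)
river: ρ → (-4,39,32)
river: ρ → (32,25,-11)
river: ρ → (-11,41,8)
river: ρ → (8,39,-16)
river: ρ → (-16,25,22)
closes: descent 1, river 20
min |a| on river = 1

1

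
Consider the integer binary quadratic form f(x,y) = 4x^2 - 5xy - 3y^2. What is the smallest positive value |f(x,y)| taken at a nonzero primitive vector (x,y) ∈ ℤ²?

descent: ρ → (-3,5,4)  [lands on river]
river: ρ → (4,3,-4)
river: ρ → (-4,5,3)
river: ρ → (3,7,-2)
river: ρ → (-2,5,6)
river: ρ → (6,7,-1)
river: ρ → (-1,7,6)
river: ρ → (6,5,-2)
river: ρ → (-2,7,3)
river: ρ → (3,5,-4)
river: ρ → (-4,3,4)
river: ρ → (4,5,-3)
river: ρ → (-3,7,2)
river: ρ → (2,5,-6)
river: ρ → (-6,7,1)
river: ρ → (1,7,-6)
river: ρ → (-6,5,2)
river: ρ → (2,7,-3)
closes: descent 1, river 18
min |a| on river = 1

1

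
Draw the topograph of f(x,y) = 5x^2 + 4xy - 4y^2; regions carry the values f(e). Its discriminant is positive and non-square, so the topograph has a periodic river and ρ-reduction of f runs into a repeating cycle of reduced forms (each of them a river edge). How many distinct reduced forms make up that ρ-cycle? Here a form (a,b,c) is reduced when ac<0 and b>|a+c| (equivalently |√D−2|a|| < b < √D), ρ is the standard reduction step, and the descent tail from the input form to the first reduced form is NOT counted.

D = 96, ⌊√D⌋ = 9
river: ρ → (-4,4,5)
river: ρ → (5,6,-3)
river: ρ → (-3,6,5)
river: ρ → (5,4,-4)
ρ-cycle length = 4 (tail of 0 descent steps not counted)

4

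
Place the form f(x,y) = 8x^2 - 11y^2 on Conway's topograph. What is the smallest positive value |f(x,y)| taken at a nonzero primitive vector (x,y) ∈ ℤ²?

descent: ρ → (-11,0,8)
descent: ρ → (8,16,-3)  [lands on river]
river: ρ → (-3,14,13)
river: ρ → (13,12,-4)
river: ρ → (-4,12,13)
river: ρ → (13,14,-3)
river: ρ → (-3,16,8)
closes: descent 2, river 6
min |a| on river = 3

3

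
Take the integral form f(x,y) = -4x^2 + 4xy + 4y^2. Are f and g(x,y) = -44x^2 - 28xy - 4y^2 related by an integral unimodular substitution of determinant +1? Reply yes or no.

D₁ = 80, D₂ = 80
river cycle of f (length 2): (4, 4, -4), (-4, 4, 4)
river cycle of g (length 2): (-4, 4, 4), (4, 4, -4)
cycles coincide ⇒ equivalent

yes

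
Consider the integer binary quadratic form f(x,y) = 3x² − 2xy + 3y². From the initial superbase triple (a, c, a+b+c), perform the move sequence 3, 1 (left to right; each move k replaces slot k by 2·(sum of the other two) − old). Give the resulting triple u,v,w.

start (3,3,4) = (f(1,0),f(0,1),f(1,1))
replace slot 3: 2·(3+3) − 4 = 8 → (3,3,8)
replace slot 1: 2·(3+8) − 3 = 19 → (19,3,8)

19,3,8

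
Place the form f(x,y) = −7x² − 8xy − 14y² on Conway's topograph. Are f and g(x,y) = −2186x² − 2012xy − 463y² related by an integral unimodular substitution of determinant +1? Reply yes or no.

D₁ = -328, D₂ = -328
f is negative-definite; reduce −f:
−f: translate: b→-6 (≡8 mod 14), so (7,8,14)→(7,-6,13)
−f: reduced (well bottom): (7,-6,13) with a≤c, −a<b≤a
flip sign back: reduced form of f is (-7,6,-13)
g is negative-definite; reduce −g:
−g: flip: (2186,2012,463)→(463,-2012,2186)
−g: translate: b→-160 (≡-2012 mod 926), so (463,-2012,2186)→(463,-160,14)
−g: flip: (463,-160,14)→(14,160,463)
−g: translate: b→-8 (≡160 mod 28), so (14,160,463)→(14,-8,7)
−g: flip: (14,-8,7)→(7,8,14)
−g: translate: b→-6 (≡8 mod 14), so (7,8,14)→(7,-6,13)
−g: reduced (well bottom): (7,-6,13) with a≤c, −a<b≤a
flip sign back: reduced form of g is (-7,6,-13)
reduced forms (-7, 6, -13) vs (-7, 6, -13) ⇒ equivalent

yes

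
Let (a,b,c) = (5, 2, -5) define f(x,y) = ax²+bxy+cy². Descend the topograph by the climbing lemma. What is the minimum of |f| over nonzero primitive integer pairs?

river: ρ → (-5,8,2)
river: ρ → (2,8,-5)
river: ρ → (-5,2,5)
river: ρ → (5,8,-2)
river: ρ → (-2,8,5)
river: ρ → (5,2,-5)
closes: descent 0, river 6
min |a| on river = 2

2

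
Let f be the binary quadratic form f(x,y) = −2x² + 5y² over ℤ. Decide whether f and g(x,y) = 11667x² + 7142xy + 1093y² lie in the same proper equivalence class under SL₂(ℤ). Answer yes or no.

D₁ = 40, D₂ = 40
river cycle of f (length 6): (-2, 4, 3), (3, 2, -3), (-3, 4, 2), (2, 4, -3), (-3, 2, 3), (3, 4, -2)
river cycle of g (length 6): (-2, 4, 3), (3, 2, -3), (-3, 4, 2), (2, 4, -3), (-3, 2, 3), (3, 4, -2)
cycles coincide ⇒ equivalent

yes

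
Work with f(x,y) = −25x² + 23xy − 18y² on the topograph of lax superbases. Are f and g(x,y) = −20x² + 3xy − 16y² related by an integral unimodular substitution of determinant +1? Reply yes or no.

D₁ = -1271, D₂ = -1271
f is negative-definite; reduce −f:
−f: flip: (25,-23,18)→(18,23,25)
−f: translate: b→-13 (≡23 mod 36), so (18,23,25)→(18,-13,20)
−f: reduced (well bottom): (18,-13,20) with a≤c, −a<b≤a
flip sign back: reduced form of f is (-18,13,-20)
g is negative-definite; reduce −g:
−g: flip: (20,-3,16)→(16,3,20)
−g: reduced (well bottom): (16,3,20) with a≤c, −a<b≤a
flip sign back: reduced form of g is (-16,-3,-20)
reduced forms (-18, 13, -20) vs (-16, -3, -20) ⇒ inequivalent

no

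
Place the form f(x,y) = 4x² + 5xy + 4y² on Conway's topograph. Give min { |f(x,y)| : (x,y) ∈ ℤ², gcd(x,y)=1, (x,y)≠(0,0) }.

translate: b→-3 (≡5 mod 8), so (4,5,4)→(4,-3,3)
flip: (4,-3,3)→(3,3,4)
reduced (well bottom): (3,3,4) with a≤c, −a<b≤a
well minimum = a = 3

3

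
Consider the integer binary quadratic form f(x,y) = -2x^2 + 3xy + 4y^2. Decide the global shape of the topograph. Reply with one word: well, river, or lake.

D = b²−4ac = 3² − 4·(-2)·4 = 41
D > 0 non-square ⇒ indefinite ⇒ periodic river

river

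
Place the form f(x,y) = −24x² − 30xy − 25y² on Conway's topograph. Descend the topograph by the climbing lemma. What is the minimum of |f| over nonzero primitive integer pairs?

translate: b→-18 (≡30 mod 48), so (24,30,25)→(24,-18,19)
flip: (24,-18,19)→(19,18,24)
reduced (well bottom): (19,18,24) with a≤c, −a<b≤a
well minimum |f| = |-19| = 19 (negative-definite)

19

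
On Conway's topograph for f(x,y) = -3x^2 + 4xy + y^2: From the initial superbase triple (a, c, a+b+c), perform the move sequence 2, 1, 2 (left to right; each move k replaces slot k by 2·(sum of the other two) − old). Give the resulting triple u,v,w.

start (-3,1,2) = (f(1,0),f(0,1),f(1,1))
replace slot 2: 2·((-3)+2) − 1 = -3 → (-3,-3,2)
replace slot 1: 2·((-3)+2) − (-3) = 1 → (1,-3,2)
replace slot 2: 2·(1+2) − (-3) = 9 → (1,9,2)

1,9,2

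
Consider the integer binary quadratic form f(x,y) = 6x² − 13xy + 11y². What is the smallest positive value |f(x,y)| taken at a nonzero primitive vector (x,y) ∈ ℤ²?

translate: b→-1 (≡-13 mod 12), so (6,-13,11)→(6,-1,4)
flip: (6,-1,4)→(4,1,6)
reduced (well bottom): (4,1,6) with a≤c, −a<b≤a
well minimum = a = 4

4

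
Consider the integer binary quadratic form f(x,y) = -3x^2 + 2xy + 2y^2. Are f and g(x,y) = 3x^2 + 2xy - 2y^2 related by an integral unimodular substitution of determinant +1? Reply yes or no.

D₁ = 28, D₂ = 28
river cycle of f (length 4): (2, 2, -3), (-3, 4, 1), (1, 4, -3), (-3, 2, 2)
river cycle of g (length 4): (-2, 2, 3), (3, 4, -1), (-1, 4, 3), (3, 2, -2)
cycles differ ⇒ inequivalent

no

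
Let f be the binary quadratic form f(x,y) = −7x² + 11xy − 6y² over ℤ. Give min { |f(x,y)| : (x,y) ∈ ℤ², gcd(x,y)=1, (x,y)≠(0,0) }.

translate: b→3 (≡-11 mod 14), so (7,-11,6)→(7,3,2)
flip: (7,3,2)→(2,-3,7)
translate: b→1 (≡-3 mod 4), so (2,-3,7)→(2,1,6)
reduced (well bottom): (2,1,6) with a≤c, −a<b≤a
well minimum |f| = |-2| = 2 (negative-definite)

2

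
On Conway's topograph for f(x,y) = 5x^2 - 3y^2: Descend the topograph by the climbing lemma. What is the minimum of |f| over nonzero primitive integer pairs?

descent: ρ → (-3,6,2)  [lands on river]
river: ρ → (2,6,-3)
closes: descent 1, river 2
min |a| on river = 2

2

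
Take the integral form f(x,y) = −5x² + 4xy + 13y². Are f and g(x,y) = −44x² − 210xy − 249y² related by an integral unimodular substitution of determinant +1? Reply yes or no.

D₁ = 276, D₂ = 276
river cycle of f (length 8): (-5, 14, 4), (4, 10, -11), (-11, 12, 3), (3, 12, -11), (-11, 10, 4), (4, 14, -5), (-5, 16, 1), (1, 16, -5)
river cycle of g (length 8): (-5, 14, 4), (4, 10, -11), (-11, 12, 3), (3, 12, -11), (-11, 10, 4), (4, 14, -5), (-5, 16, 1), (1, 16, -5)
cycles coincide ⇒ equivalent

yes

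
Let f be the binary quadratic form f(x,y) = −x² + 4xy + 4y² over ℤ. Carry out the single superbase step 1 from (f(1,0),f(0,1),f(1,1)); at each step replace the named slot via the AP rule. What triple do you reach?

start (-1,4,7) = (f(1,0),f(0,1),f(1,1))
replace slot 1: 2·(4+7) − (-1) = 23 → (23,4,7)

23,4,7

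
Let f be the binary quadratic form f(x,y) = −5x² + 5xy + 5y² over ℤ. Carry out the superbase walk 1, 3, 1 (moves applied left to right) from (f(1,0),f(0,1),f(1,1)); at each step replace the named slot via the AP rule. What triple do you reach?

start (-5,5,5) = (f(1,0),f(0,1),f(1,1))
replace slot 1: 2·(5+5) − (-5) = 25 → (25,5,5)
replace slot 3: 2·(25+5) − 5 = 55 → (25,5,55)
replace slot 1: 2·(5+55) − 25 = 95 → (95,5,55)

95,5,55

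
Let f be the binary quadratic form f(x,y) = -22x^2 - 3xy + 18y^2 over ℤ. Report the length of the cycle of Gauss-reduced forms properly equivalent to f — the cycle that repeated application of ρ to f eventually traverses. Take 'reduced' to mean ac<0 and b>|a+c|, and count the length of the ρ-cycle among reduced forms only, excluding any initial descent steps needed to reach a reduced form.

D = 1593, ⌊√D⌋ = 39
descent: ρ → (18,39,-1)  [lands on river]
river: ρ → (-1,39,18)
river: ρ → (18,33,-7)
river: ρ → (-7,37,8)
river: ρ → (8,27,-27)
river: ρ → (-27,27,8)
river: ρ → (8,37,-7)
river: ρ → (-7,33,18)
ρ-cycle length = 8 (tail of 1 descent step not counted)

8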